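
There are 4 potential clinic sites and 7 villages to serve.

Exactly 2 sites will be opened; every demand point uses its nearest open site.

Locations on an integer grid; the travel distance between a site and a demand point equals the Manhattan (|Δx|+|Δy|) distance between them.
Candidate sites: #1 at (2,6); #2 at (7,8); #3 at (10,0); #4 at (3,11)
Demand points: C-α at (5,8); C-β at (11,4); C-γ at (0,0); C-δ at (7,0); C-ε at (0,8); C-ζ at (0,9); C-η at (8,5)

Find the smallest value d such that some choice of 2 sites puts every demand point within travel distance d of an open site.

8

Open {#1, #2}.
  Farthest demand point is C-β at travel distance 8 (to #2); all others are ≤ 8.
With {#1, #3} the worst case is 8.
With {#2, #3} the worst case is 10.
No size-2 selection achieves below 8.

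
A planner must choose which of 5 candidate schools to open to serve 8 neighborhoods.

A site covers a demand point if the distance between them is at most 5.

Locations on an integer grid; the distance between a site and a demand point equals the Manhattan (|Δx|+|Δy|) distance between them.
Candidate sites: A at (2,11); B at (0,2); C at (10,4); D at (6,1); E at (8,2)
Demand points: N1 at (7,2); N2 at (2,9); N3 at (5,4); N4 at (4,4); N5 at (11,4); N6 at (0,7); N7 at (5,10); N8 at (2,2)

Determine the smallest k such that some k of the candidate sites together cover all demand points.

Coverage sets (demand points within 5 of each site):
  A: {N2, N7}
  B: {N6, N8}
  C: {N1, N3, N5}
  D: {N1, N3, N4, N8}
  E: {N1, N3, N5}
No 3 sites suffice: every size-3 union leaves at least one demand point uncovered.
But {A, B, C, D} covers everything, so the minimum is 4.

4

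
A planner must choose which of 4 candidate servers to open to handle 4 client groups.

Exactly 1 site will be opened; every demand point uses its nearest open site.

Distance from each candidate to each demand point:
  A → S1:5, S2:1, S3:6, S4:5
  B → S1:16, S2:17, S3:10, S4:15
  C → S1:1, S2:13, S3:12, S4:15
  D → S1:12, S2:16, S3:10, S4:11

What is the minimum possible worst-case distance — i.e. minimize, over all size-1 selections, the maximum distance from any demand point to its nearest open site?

6

Open {A}.
  Farthest demand point is S3 at distance 6 (to A); all others are ≤ 6.
With {C} the worst case is 15.
With {D} the worst case is 16.
No size-1 selection achieves below 6.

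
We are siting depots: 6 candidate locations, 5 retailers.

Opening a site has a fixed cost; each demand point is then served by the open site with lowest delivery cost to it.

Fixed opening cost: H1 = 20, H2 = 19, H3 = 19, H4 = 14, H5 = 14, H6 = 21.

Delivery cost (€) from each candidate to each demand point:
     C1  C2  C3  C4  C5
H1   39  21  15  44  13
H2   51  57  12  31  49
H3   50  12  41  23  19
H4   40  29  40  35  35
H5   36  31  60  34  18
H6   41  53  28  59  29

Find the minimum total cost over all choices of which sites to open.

141

Open {H1, H3}: assign each demand point to its cheapest open site.
  C1→H1 39, C2→H3 12, C3→H1 15, C4→H3 23, C5→H1 13
  delivery cost 102, fixed 39 → total 141.
Compare {H1}: delivery cost 132 + fixed 20 = 152.
Compare {H1, H3, H5}: delivery cost 99 + fixed 53 = 152.
Compare {H1, H5}: delivery cost 119 + fixed 34 = 153.
All other subsets cost ≥ 152. Minimum total cost: 141.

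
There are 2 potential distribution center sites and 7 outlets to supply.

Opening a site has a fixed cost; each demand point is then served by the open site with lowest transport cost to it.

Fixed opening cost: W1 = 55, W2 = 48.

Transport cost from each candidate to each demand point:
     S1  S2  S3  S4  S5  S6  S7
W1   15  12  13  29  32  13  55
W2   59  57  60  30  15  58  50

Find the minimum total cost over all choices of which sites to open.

224

Open {W1}: assign each demand point to its cheapest open site.
  S1→W1 15, S2→W1 12, S3→W1 13, S4→W1 29, S5→W1 32, S6→W1 13, S7→W1 55
  transport cost 169, fixed 55 → total 224.
Compare {W1, W2}: transport cost 147 + fixed 103 = 250.
Compare {W2}: transport cost 329 + fixed 48 = 377.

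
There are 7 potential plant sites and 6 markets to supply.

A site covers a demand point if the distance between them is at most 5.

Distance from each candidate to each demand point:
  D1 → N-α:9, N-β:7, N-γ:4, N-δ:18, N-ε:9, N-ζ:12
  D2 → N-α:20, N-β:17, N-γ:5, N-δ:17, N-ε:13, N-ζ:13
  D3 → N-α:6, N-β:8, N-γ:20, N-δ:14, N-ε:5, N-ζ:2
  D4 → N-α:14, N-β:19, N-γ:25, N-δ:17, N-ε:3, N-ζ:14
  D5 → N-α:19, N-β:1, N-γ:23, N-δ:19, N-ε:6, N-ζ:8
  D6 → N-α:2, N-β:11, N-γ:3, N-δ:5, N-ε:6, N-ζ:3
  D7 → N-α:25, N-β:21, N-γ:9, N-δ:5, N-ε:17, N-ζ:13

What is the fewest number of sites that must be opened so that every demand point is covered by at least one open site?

3

Coverage sets (demand points within 5 of each site):
  D1: {N-γ}
  D2: {N-γ}
  D3: {N-ε, N-ζ}
  D4: {N-ε}
  D5: {N-β}
  D6: {N-α, N-γ, N-δ, N-ζ}
  D7: {N-δ}
No 2 sites suffice: every size-2 union leaves at least one demand point uncovered.
But {D3, D5, D6} covers everything, so the minimum is 3.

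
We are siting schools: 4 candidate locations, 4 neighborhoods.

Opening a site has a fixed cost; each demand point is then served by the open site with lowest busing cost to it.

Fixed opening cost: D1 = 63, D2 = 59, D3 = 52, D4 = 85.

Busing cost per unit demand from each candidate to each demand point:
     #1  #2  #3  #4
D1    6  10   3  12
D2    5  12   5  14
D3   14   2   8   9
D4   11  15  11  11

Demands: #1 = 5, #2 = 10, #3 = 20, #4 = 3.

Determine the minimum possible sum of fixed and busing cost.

Open {D1, D3}: assign each demand point to its cheapest open site.
  #1→D1 5×6=30, #2→D3 10×2=20, #3→D1 20×3=60, #4→D3 3×9=27
  busing cost 137, fixed 115 → total 252.
Compare {D2, D3}: busing cost 172 + fixed 111 = 283.
Compare {D1}: busing cost 226 + fixed 63 = 289.
Compare {D1, D2, D3}: busing cost 132 + fixed 174 = 306.
All other subsets cost ≥ 283. Minimum total cost: 252.

252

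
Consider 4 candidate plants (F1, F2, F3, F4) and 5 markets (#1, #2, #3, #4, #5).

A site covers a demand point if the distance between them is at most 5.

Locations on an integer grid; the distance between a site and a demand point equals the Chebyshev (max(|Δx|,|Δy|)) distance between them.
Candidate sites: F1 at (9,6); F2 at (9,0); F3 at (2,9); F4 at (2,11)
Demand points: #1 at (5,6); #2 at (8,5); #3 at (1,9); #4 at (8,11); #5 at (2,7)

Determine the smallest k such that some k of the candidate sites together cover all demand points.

Coverage sets (demand points within 5 of each site):
  F1: {#1, #2, #4}
  F2: {#2}
  F3: {#1, #3, #5}
  F4: {#1, #3, #5}
No single site covers all 5 demand points.
But {F1, F3} covers everything, so the minimum is 2.

2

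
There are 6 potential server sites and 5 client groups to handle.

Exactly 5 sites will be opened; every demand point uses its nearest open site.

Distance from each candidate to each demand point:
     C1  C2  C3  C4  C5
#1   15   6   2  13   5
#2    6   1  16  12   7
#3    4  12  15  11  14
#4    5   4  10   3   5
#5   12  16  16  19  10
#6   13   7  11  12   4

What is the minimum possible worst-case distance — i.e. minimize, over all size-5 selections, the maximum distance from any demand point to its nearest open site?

Open {#1, #2, #3, #4, #6}.
  Farthest demand point is C1 at distance 4 (to #3); all others are ≤ 4.
With {#1, #3, #4, #5, #6} the worst case is 4.
With {#1, #2, #3, #4, #5} the worst case is 5.
No size-5 selection achieves below 4.

4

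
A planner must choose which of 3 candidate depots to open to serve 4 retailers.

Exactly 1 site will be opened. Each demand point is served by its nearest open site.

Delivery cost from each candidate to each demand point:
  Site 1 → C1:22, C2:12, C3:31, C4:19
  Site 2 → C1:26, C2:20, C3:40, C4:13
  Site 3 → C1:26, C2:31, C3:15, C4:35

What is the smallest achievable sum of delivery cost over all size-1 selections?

Open {Site 1}.
  C1→Site 1 22, C2→Site 1 12, C3→Site 1 31, C4→Site 1 19  ⇒ total 84.
Compare {Site 2}: total 99.
Compare {Site 3}: total 107.

84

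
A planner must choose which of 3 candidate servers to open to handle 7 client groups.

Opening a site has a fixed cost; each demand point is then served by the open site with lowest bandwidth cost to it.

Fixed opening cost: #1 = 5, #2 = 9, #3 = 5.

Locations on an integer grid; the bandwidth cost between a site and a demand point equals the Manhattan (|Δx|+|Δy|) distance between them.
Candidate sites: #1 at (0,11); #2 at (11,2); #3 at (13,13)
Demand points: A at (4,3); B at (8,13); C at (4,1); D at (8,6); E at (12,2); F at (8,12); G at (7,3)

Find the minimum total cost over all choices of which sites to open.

Open {#2, #3}: assign each demand point to its cheapest open site.
  A→#2 8, B→#3 5, C→#2 8, D→#2 7, E→#2 1, F→#3 6, G→#2 5
  bandwidth cost 40, fixed 14 → total 54.
Compare {#1, #2, #3}: bandwidth cost 40 + fixed 19 = 59.
Compare {#1, #2}: bandwidth cost 48 + fixed 14 = 62.
Compare {#2}: bandwidth cost 56 + fixed 9 = 65.
All other subsets cost ≥ 59. Minimum total cost: 54.

54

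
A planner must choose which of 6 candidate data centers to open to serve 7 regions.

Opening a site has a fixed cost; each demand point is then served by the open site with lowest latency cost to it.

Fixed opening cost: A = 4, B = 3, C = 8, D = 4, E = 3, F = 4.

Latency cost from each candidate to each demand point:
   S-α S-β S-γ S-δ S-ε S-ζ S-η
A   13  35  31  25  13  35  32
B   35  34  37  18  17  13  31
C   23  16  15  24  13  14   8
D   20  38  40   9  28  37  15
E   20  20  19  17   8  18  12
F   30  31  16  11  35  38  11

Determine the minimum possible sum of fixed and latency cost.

Open {A, C, D, E}: assign each demand point to its cheapest open site.
  S-α→A 13, S-β→C 16, S-γ→C 15, S-δ→D 9, S-ε→E 8, S-ζ→C 14, S-η→C 8
  latency cost 83, fixed 19 → total 102.
Compare {A, C, D}: latency cost 88 + fixed 16 = 104.
Compare {A, C, E, F}: latency cost 85 + fixed 19 = 104.
Compare {A, B, C, D, E}: latency cost 82 + fixed 22 = 104.
All other subsets cost ≥ 104. Minimum total cost: 102.

102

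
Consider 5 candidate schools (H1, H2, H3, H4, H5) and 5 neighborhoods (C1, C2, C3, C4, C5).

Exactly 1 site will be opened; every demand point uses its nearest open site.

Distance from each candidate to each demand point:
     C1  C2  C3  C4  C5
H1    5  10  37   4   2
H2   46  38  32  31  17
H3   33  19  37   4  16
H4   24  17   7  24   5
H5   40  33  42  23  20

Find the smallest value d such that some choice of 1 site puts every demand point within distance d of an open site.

Open {H4}.
  Farthest demand point is C1 at distance 24 (to H4); all others are ≤ 24.
With {H1} the worst case is 37.
With {H3} the worst case is 37.
No size-1 selection achieves below 24.

24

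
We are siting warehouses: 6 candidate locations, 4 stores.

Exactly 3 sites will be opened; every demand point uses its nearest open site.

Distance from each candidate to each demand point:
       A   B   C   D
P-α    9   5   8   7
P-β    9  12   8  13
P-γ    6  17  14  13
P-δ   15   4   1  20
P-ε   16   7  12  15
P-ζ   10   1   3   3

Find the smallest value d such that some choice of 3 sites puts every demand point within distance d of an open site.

Open {P-α, P-γ, P-ζ}.
  Farthest demand point is A at distance 6 (to P-γ); all others are ≤ 6.
With {P-β, P-γ, P-ζ} the worst case is 6.
With {P-γ, P-δ, P-ζ} the worst case is 6.
No size-3 selection achieves below 6.

6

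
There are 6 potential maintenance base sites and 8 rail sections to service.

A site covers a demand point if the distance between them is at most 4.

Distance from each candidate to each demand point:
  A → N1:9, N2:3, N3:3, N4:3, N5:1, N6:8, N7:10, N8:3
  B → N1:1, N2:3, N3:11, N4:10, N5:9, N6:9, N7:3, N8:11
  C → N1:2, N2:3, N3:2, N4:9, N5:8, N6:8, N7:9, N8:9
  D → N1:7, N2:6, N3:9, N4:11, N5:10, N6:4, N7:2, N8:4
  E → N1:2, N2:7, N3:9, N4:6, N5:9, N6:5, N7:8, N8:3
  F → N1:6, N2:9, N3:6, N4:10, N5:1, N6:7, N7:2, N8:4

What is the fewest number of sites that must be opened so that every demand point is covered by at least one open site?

3

Coverage sets (demand points within 4 of each site):
  A: {N2, N3, N4, N5, N8}
  B: {N1, N2, N7}
  C: {N1, N2, N3}
  D: {N6, N7, N8}
  E: {N1, N8}
  F: {N5, N7, N8}
No 2 sites suffice: every size-2 union leaves at least one demand point uncovered.
But {A, B, D} covers everything, so the minimum is 3.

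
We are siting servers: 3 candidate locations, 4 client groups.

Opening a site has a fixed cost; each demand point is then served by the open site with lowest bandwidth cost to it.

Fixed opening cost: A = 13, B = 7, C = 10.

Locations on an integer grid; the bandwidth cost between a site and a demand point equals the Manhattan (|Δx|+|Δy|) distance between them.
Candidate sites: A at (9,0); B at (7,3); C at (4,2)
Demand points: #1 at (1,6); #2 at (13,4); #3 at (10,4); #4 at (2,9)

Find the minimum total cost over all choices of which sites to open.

Open {B}: assign each demand point to its cheapest open site.
  #1→B 9, #2→B 7, #3→B 4, #4→B 11
  bandwidth cost 31, fixed 7 → total 38.
Compare {B, C}: bandwidth cost 27 + fixed 17 = 44.
Compare {C}: bandwidth cost 35 + fixed 10 = 45.
Compare {A, B}: bandwidth cost 31 + fixed 20 = 51.
All other subsets cost ≥ 44. Minimum total cost: 38.

38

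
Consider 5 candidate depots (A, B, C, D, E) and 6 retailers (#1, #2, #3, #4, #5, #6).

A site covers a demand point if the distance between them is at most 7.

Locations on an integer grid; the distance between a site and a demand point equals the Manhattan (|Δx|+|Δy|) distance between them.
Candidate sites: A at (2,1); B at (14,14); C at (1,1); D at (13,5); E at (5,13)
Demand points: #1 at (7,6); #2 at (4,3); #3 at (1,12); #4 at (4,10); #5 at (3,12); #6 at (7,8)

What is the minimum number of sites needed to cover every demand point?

3

Coverage sets (demand points within 7 of each site):
  A: {#2}
  B: {}
  C: {#2}
  D: {#1}
  E: {#3, #4, #5, #6}
No 2 sites suffice: every size-2 union leaves at least one demand point uncovered.
But {A, D, E} covers everything, so the minimum is 3.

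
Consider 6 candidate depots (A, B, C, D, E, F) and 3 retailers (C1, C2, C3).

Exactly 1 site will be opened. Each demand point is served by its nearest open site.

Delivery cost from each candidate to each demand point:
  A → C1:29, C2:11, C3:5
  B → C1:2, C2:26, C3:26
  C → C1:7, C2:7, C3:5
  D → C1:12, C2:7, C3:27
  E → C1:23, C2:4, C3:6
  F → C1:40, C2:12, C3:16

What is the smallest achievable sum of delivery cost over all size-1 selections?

19

Open {C}.
  C1→C 7, C2→C 7, C3→C 5  ⇒ total 19.
Compare {E}: total 33.
Compare {A}: total 45.
No size-1 selection does better; minimum is 19.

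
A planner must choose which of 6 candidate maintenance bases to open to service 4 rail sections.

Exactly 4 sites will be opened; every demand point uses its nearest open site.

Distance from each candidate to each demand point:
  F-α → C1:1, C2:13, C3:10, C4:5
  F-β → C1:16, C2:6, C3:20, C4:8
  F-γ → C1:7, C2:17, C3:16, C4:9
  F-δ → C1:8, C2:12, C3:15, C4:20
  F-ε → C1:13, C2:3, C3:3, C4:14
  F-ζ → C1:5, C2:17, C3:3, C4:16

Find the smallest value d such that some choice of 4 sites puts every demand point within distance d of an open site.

Open {F-α, F-β, F-γ, F-ε}.
  Farthest demand point is C4 at distance 5 (to F-α); all others are ≤ 5.
With {F-α, F-β, F-δ, F-ε} the worst case is 5.
With {F-α, F-β, F-ε, F-ζ} the worst case is 5.
No size-4 selection achieves below 5.

5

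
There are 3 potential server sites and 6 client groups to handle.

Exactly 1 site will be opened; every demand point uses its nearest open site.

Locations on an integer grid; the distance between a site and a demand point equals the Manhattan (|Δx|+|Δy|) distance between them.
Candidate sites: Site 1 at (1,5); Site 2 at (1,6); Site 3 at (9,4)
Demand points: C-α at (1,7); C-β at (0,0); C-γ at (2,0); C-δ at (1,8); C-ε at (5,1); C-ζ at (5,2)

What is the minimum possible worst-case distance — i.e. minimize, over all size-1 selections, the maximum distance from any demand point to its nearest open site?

8

Open {Site 1}.
  Farthest demand point is C-ε at distance 8 (to Site 1); all others are ≤ 8.
With {Site 2} the worst case is 9.
With {Site 3} the worst case is 13.
No size-1 selection achieves below 8.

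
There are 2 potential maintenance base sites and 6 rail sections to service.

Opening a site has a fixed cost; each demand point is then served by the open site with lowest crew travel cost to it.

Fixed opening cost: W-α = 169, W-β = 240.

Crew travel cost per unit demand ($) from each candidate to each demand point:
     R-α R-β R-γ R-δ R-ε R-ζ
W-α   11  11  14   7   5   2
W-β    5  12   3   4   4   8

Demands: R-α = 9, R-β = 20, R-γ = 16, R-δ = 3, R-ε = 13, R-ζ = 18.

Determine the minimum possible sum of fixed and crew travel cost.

Open {W-β}: assign each demand point to its cheapest open site.
  R-α→W-β 9×5=45, R-β→W-β 20×12=240, R-γ→W-β 16×3=48, R-δ→W-β 3×4=12, R-ε→W-β 13×4=52, R-ζ→W-β 18×8=144
  crew travel cost 541, fixed 240 → total 781.
Compare {W-α, W-β}: crew travel cost 413 + fixed 409 = 822.
Compare {W-α}: crew travel cost 665 + fixed 169 = 834.

781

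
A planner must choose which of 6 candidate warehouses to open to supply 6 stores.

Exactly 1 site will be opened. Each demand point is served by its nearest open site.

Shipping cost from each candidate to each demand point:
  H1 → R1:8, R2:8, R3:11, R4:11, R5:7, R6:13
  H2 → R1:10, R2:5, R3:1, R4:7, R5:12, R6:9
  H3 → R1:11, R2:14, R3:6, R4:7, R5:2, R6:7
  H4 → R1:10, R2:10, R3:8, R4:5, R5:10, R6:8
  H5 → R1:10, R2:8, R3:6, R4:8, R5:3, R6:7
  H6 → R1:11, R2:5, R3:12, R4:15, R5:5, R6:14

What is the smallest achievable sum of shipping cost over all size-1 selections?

Open {H5}.
  R1→H5 10, R2→H5 8, R3→H5 6, R4→H5 8, R5→H5 3, R6→H5 7  ⇒ total 42.
Compare {H2}: total 44.
Compare {H3}: total 47.
No size-1 selection does better; minimum is 42.

42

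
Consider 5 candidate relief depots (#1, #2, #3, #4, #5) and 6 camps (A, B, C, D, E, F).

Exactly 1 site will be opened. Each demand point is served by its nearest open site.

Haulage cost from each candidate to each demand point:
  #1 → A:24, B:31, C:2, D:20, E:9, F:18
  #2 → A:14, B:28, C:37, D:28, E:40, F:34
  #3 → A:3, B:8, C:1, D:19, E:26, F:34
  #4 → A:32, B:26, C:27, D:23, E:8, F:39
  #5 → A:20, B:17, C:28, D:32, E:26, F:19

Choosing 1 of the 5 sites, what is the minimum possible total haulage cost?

Open {#3}.
  A→#3 3, B→#3 8, C→#3 1, D→#3 19, E→#3 26, F→#3 34  ⇒ total 91.
Compare {#1}: total 104.
Compare {#5}: total 142.
No size-1 selection does better; minimum is 91.

91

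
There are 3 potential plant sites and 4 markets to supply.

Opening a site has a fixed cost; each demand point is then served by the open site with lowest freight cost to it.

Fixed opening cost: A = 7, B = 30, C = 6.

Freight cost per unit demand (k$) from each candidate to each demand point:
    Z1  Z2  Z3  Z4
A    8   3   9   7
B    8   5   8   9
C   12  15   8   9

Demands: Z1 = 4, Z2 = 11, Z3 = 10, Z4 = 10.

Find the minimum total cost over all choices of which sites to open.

228

Open {A, C}: assign each demand point to its cheapest open site.
  Z1→A 4×8=32, Z2→A 11×3=33, Z3→C 10×8=80, Z4→A 10×7=70
  freight cost 215, fixed 13 → total 228.
Compare {A}: freight cost 225 + fixed 7 = 232.
Compare {A, B}: freight cost 215 + fixed 37 = 252.
Compare {A, B, C}: freight cost 215 + fixed 43 = 258.
All other subsets cost ≥ 232. Minimum total cost: 228.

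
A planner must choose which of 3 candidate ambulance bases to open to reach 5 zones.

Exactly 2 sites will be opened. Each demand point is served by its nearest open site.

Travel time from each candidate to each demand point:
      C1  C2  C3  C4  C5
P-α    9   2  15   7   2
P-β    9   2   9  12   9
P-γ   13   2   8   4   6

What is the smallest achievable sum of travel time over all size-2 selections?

Open {P-α, P-γ}.
  C1→P-α 9, C2→P-α 2, C3→P-γ 8, C4→P-γ 4, C5→P-α 2  ⇒ total 25.
Compare {P-α, P-β}: total 29.
Compare {P-β, P-γ}: total 29.

25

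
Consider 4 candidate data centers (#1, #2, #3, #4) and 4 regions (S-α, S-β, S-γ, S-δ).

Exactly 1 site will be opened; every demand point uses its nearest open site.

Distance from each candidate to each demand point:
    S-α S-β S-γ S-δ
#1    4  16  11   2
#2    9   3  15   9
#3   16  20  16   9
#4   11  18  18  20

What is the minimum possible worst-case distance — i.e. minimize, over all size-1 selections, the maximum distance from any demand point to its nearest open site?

Open {#2}.
  Farthest demand point is S-γ at distance 15 (to #2); all others are ≤ 15.
With {#1} the worst case is 16.
With {#3} the worst case is 20.
No size-1 selection achieves below 15.

15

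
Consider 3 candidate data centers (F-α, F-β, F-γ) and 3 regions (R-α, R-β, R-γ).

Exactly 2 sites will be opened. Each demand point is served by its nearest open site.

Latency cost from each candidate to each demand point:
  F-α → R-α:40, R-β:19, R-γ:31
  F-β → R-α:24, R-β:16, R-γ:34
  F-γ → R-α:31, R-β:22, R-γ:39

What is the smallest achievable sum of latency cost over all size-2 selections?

71

Open {F-α, F-β}.
  R-α→F-β 24, R-β→F-β 16, R-γ→F-α 31  ⇒ total 71.
Compare {F-β, F-γ}: total 74.
Compare {F-α, F-γ}: total 81.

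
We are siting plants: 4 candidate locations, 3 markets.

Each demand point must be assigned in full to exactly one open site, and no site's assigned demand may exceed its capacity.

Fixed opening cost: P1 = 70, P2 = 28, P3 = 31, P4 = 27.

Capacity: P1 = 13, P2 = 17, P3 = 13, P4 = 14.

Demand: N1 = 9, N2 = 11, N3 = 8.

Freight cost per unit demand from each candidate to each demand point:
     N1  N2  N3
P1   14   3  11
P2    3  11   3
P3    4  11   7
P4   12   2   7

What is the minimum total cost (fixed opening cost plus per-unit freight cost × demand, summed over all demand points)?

128

Open {P2, P4}; cheapest assignment that respects the capacities:
  P2 (cap 17, load 17): N1, N3 — cost 9×3 + 8×3 = 51
  P4 (cap 14, load 11): N2 — cost 11×2 = 22
  Shipping 73, fixed 55 → total 128.
  Any other capacity-feasible assignment to {P2, P4} ships for at least 73.
Compare {P2, P3, P4}: its best feasible assignment gives total 159.
Compare {P1, P2}: its best feasible assignment gives total 182.
Every other set of open sites that can feasibly serve all demand totals ≥ 159 even under its best assignment. Minimum: 128.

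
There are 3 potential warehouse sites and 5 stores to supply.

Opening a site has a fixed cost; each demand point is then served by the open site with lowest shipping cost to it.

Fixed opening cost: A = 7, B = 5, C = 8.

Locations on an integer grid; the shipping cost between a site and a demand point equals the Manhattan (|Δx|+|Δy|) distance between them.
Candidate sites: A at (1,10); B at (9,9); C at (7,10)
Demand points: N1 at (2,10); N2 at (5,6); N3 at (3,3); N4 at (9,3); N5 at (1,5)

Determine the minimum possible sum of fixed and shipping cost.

Open {A, B}: assign each demand point to its cheapest open site.
  N1→A 1, N2→B 7, N3→A 9, N4→B 6, N5→A 5
  shipping cost 28, fixed 12 → total 40.
Compare {A}: shipping cost 38 + fixed 7 = 45.
Compare {A, C}: shipping cost 30 + fixed 15 = 45.
Compare {A, B, C}: shipping cost 27 + fixed 20 = 47.
All other subsets cost ≥ 45. Minimum total cost: 40.

40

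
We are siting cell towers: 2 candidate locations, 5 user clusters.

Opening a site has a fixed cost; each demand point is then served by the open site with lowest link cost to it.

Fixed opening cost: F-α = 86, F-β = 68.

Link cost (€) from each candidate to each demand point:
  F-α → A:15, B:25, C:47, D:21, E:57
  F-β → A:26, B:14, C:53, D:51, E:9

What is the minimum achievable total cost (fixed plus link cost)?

Open {F-β}: assign each demand point to its cheapest open site.
  A→F-β 26, B→F-β 14, C→F-β 53, D→F-β 51, E→F-β 9
  link cost 153, fixed 68 → total 221.
Compare {F-α}: link cost 165 + fixed 86 = 251.
Compare {F-α, F-β}: link cost 106 + fixed 154 = 260.

221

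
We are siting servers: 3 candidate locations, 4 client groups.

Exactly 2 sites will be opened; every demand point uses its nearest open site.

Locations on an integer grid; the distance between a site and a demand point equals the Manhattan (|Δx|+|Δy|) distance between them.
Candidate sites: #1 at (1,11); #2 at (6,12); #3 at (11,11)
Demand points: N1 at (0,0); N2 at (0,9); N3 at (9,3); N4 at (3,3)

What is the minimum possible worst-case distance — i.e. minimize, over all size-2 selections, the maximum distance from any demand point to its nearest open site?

12

Open {#1, #2}.
  Farthest demand point is N1 at distance 12 (to #1); all others are ≤ 12.
With {#1, #3} the worst case is 12.
With {#2, #3} the worst case is 18.
No size-2 selection achieves below 12.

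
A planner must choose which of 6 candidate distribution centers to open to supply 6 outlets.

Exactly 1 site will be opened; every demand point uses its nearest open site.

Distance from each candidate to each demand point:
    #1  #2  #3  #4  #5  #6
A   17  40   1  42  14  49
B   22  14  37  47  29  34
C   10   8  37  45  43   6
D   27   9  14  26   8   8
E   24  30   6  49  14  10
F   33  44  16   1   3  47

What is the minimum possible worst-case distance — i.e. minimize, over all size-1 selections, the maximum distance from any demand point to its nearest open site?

27

Open {D}.
  Farthest demand point is #1 at distance 27 (to D); all others are ≤ 27.
With {C} the worst case is 45.
With {B} the worst case is 47.
No size-1 selection achieves below 27.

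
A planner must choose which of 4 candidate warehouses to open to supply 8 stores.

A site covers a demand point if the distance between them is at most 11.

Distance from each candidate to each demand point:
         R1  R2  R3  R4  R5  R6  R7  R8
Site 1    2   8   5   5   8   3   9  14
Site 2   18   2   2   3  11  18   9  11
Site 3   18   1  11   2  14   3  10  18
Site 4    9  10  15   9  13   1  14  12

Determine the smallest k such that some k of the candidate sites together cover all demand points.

Coverage sets (demand points within 11 of each site):
  Site 1: {R1, R2, R3, R4, R5, R6, R7}
  Site 2: {R2, R3, R4, R5, R7, R8}
  Site 3: {R2, R3, R4, R6, R7}
  Site 4: {R1, R2, R4, R6}
No single site covers all 8 demand points.
But {Site 1, Site 2} covers everything, so the minimum is 2.

2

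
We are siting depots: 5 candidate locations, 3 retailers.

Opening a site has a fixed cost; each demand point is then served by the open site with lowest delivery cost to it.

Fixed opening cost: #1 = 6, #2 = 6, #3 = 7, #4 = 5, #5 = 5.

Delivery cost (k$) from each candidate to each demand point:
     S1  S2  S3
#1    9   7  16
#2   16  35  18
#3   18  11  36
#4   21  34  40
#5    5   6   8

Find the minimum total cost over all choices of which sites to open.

Open {#5}: assign each demand point to its cheapest open site.
  S1→#5 5, S2→#5 6, S3→#5 8
  delivery cost 19, fixed 5 → total 24.
Compare {#4, #5}: delivery cost 19 + fixed 10 = 29.
Compare {#1, #5}: delivery cost 19 + fixed 11 = 30.
Compare {#2, #5}: delivery cost 19 + fixed 11 = 30.
All other subsets cost ≥ 29. Minimum total cost: 24.

24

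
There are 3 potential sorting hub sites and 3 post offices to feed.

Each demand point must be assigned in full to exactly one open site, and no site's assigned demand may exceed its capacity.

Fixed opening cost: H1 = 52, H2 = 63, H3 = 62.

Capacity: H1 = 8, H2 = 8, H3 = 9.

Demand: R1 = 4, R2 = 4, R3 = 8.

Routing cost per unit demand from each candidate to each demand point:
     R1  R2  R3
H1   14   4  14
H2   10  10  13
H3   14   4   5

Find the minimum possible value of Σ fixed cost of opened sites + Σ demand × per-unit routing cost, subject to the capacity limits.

Open {H1, H3}; cheapest assignment that respects the capacities:
  H1 (cap 8, load 8): R1, R2 — cost 4×14 + 4×4 = 72
  H3 (cap 9, load 8): R3 — cost 8×5 = 40
  Shipping 112, fixed 114 → total 226.
  Any other capacity-feasible assignment to {H1, H3} ships for at least 112.
Compare {H2, H3}: its best feasible assignment gives total 245.
Compare {H1, H2, H3}: its best feasible assignment gives total 273.
Every other set of open sites that can feasibly serve all demand totals ≥ 245 even under its best assignment. Minimum: 226.

226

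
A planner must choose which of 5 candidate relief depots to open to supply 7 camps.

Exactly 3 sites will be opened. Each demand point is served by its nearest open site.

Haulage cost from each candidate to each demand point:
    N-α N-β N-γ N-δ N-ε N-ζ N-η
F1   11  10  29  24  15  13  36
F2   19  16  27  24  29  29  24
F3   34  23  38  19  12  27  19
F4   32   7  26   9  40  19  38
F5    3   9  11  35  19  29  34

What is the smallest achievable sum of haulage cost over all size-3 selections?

Open {F3, F4, F5}.
  N-α→F5 3, N-β→F4 7, N-γ→F5 11, N-δ→F4 9, N-ε→F3 12, N-ζ→F4 19, N-η→F3 19  ⇒ total 80.
Compare {F1, F3, F5}: total 86.
Compare {F1, F4, F5}: total 92.
No size-3 selection does better; minimum is 80.

80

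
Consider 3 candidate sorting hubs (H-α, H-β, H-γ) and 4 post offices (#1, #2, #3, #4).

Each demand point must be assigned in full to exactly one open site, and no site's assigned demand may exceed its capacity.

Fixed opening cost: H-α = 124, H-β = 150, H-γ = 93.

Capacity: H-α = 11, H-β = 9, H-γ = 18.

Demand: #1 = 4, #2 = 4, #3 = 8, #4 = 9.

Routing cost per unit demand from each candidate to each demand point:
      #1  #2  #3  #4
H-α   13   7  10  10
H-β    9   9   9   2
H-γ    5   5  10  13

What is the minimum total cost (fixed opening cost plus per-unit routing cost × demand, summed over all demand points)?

Open {H-β, H-γ}; cheapest assignment that respects the capacities:
  H-β (cap 9, load 9): #4 — cost 9×2 = 18
  H-γ (cap 18, load 16): #1, #2, #3 — cost 4×5 + 4×5 + 8×10 = 120
  Shipping 138, fixed 243 → total 381.
  Any other capacity-feasible assignment to {H-β, H-γ} ships for at least 138.
Compare {H-α, H-γ}: its best feasible assignment gives total 427.
Compare {H-α, H-β, H-γ}: its best feasible assignment gives total 505.
Every other set of open sites that can feasibly serve all demand totals ≥ 427 even under its best assignment. Minimum: 381.

381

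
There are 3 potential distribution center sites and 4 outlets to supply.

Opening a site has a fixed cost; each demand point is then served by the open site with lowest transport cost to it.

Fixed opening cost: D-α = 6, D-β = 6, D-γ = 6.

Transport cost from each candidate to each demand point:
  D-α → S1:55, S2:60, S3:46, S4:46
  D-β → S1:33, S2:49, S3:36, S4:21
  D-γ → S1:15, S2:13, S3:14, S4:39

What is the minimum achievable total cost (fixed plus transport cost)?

75

Open {D-β, D-γ}: assign each demand point to its cheapest open site.
  S1→D-γ 15, S2→D-γ 13, S3→D-γ 14, S4→D-β 21
  transport cost 63, fixed 12 → total 75.
Compare {D-α, D-β, D-γ}: transport cost 63 + fixed 18 = 81.
Compare {D-γ}: transport cost 81 + fixed 6 = 87.
Compare {D-α, D-γ}: transport cost 81 + fixed 12 = 93.
All other subsets cost ≥ 81. Minimum total cost: 75.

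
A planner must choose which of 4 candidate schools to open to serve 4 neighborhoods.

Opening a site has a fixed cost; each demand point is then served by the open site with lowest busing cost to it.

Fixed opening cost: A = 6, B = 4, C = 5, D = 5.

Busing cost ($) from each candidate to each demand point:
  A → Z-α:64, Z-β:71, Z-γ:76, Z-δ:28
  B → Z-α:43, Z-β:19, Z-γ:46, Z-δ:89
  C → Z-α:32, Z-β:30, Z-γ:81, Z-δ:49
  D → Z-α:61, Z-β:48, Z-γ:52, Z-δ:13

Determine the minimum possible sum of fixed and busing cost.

124

Open {B, C, D}: assign each demand point to its cheapest open site.
  Z-α→C 32, Z-β→B 19, Z-γ→B 46, Z-δ→D 13
  busing cost 110, fixed 14 → total 124.
Compare {B, D}: busing cost 121 + fixed 9 = 130.
Compare {A, B, C, D}: busing cost 110 + fixed 20 = 130.
Compare {A, B, D}: busing cost 121 + fixed 15 = 136.
All other subsets cost ≥ 130. Minimum total cost: 124.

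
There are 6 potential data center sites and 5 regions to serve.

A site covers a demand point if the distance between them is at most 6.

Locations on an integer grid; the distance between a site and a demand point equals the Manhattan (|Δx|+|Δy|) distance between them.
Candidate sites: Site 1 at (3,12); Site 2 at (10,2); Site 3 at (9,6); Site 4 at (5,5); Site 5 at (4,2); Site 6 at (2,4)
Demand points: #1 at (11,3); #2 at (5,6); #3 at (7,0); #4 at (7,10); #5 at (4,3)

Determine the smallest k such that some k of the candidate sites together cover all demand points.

2

Coverage sets (demand points within 6 of each site):
  Site 1: {#4}
  Site 2: {#1, #3}
  Site 3: {#1, #2, #4}
  Site 4: {#2, #5}
  Site 5: {#2, #3, #5}
  Site 6: {#2, #5}
No single site covers all 5 demand points.
But {Site 3, Site 5} covers everything, so the minimum is 2.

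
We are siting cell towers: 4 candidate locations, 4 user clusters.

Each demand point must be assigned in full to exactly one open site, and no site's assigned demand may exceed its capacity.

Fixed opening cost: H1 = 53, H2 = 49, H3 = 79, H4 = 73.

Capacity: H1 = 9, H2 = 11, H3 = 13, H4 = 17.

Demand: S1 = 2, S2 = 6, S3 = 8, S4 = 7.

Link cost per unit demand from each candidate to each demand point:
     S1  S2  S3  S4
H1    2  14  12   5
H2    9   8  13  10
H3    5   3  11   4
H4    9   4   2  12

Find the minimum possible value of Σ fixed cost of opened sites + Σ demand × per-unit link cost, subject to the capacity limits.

205

Open {H1, H4}; cheapest assignment that respects the capacities:
  H1 (cap 9, load 9): S1, S4 — cost 2×2 + 7×5 = 39
  H4 (cap 17, load 14): S2, S3 — cost 6×4 + 8×2 = 40
  Shipping 79, fixed 126 → total 205.
  Any other capacity-feasible assignment to {H1, H4} ships for at least 79.
Compare {H3, H4}: its best feasible assignment gives total 230.
Compare {H2, H4}: its best feasible assignment gives total 250.
Every other set of open sites that can feasibly serve all demand totals ≥ 230 even under its best assignment. Minimum: 205.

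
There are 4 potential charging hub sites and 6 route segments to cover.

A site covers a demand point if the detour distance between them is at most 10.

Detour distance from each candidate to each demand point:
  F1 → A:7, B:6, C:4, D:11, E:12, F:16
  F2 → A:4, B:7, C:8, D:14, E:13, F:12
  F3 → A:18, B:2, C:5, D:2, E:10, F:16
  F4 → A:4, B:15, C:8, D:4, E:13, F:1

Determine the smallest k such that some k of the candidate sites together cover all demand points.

2

Coverage sets (demand points within 10 of each site):
  F1: {A, B, C}
  F2: {A, B, C}
  F3: {B, C, D, E}
  F4: {A, C, D, F}
No single site covers all 6 demand points.
But {F3, F4} covers everything, so the minimum is 2.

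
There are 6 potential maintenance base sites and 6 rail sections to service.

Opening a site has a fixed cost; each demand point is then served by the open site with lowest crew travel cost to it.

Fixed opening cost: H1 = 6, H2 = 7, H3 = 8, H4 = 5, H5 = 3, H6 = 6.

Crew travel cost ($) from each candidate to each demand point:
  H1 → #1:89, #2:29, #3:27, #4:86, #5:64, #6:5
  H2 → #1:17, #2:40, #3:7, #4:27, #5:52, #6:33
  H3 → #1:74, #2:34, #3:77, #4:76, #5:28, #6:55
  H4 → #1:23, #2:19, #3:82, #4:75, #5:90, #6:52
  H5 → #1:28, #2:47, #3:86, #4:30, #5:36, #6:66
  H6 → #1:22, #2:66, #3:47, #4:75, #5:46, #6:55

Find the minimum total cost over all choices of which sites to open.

129

Open {H1, H2, H3, H4}: assign each demand point to its cheapest open site.
  #1→H2 17, #2→H4 19, #3→H2 7, #4→H2 27, #5→H3 28, #6→H1 5
  crew travel cost 103, fixed 26 → total 129.
Compare {H1, H2, H4, H5}: crew travel cost 111 + fixed 21 = 132.
Compare {H1, H2, H3, H4, H5}: crew travel cost 103 + fixed 29 = 132.
Compare {H1, H2, H3}: crew travel cost 113 + fixed 21 = 134.
All other subsets cost ≥ 132. Minimum total cost: 129.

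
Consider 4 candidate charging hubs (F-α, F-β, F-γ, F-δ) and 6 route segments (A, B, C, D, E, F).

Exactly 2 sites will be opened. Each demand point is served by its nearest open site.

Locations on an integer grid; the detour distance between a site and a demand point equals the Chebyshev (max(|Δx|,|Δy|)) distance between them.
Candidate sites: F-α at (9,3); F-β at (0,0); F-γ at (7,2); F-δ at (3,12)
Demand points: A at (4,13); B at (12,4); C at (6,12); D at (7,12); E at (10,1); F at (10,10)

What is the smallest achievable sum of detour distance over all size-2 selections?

20

Open {F-α, F-δ}.
  A→F-δ 1, B→F-α 3, C→F-δ 3, D→F-δ 4, E→F-α 2, F→F-α 7  ⇒ total 20.
Compare {F-γ, F-δ}: total 23.
Compare {F-β, F-δ}: total 34.
No size-2 selection does better; minimum is 20.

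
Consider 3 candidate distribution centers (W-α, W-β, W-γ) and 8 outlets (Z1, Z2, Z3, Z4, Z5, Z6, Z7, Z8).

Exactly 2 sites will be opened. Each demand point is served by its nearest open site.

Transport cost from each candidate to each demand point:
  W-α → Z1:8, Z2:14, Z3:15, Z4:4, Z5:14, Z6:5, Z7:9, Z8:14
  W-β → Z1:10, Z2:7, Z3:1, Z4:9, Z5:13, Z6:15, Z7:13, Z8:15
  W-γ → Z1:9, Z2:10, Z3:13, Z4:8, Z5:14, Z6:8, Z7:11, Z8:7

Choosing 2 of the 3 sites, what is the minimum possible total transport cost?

61

Open {W-α, W-β}.
  Z1→W-α 8, Z2→W-β 7, Z3→W-β 1, Z4→W-α 4, Z5→W-β 13, Z6→W-α 5, Z7→W-α 9, Z8→W-α 14  ⇒ total 61.
Compare {W-β, W-γ}: total 64.
Compare {W-α, W-γ}: total 70.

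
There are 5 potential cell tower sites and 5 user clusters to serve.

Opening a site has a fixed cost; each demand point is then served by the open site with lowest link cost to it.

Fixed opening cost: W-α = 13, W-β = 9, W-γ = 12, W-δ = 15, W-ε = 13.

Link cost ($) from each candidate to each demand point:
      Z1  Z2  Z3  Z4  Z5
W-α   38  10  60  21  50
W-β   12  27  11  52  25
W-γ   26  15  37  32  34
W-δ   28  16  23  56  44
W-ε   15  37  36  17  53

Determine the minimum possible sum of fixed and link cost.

Open {W-α, W-β}: assign each demand point to its cheapest open site.
  Z1→W-β 12, Z2→W-α 10, Z3→W-β 11, Z4→W-α 21, Z5→W-β 25
  link cost 79, fixed 22 → total 101.
Compare {W-α, W-β, W-ε}: link cost 75 + fixed 35 = 110.
Compare {W-α, W-β, W-γ}: link cost 79 + fixed 34 = 113.
Compare {W-β, W-ε}: link cost 92 + fixed 22 = 114.
All other subsets cost ≥ 110. Minimum total cost: 101.

101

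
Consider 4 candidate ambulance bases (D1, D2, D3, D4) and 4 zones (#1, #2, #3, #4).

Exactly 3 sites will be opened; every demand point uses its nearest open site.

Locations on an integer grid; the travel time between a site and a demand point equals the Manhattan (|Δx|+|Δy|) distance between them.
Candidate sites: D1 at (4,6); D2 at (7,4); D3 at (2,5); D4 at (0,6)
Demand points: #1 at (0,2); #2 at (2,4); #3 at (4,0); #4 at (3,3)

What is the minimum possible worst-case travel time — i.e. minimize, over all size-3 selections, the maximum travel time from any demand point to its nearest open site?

6

Open {D1, D2, D3}.
  Farthest demand point is #3 at travel time 6 (to D1); all others are ≤ 6.
With {D1, D2, D4} the worst case is 6.
With {D1, D3, D4} the worst case is 6.
No size-3 selection achieves below 6.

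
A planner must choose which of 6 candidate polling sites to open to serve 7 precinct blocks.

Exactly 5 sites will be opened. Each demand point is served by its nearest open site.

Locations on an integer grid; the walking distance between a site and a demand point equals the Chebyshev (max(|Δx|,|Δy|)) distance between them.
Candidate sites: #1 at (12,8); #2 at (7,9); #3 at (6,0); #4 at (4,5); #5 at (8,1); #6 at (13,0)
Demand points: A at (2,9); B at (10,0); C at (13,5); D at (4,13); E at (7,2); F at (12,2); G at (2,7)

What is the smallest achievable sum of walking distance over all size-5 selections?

Open {#1, #2, #4, #5, #6}.
  A→#4 4, B→#5 2, C→#1 3, D→#2 4, E→#5 1, F→#6 2, G→#4 2  ⇒ total 18.
Compare {#1, #2, #3, #4, #5}: total 20.
Compare {#1, #2, #3, #4, #6}: total 20.
No size-5 selection does better; minimum is 18.

18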